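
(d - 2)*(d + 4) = d^2 + 2*d - 8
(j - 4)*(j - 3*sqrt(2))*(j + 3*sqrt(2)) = j^3 - 4*j^2 - 18*j + 72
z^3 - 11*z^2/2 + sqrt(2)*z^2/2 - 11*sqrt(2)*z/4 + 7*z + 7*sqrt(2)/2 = (z - 7/2)*(z - 2)*(z + sqrt(2)/2)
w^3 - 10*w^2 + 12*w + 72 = (w - 6)^2*(w + 2)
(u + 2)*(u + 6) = u^2 + 8*u + 12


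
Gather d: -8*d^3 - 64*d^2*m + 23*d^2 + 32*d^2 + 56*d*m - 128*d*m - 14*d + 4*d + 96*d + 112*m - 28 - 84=-8*d^3 + d^2*(55 - 64*m) + d*(86 - 72*m) + 112*m - 112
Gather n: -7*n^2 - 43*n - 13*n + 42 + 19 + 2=-7*n^2 - 56*n + 63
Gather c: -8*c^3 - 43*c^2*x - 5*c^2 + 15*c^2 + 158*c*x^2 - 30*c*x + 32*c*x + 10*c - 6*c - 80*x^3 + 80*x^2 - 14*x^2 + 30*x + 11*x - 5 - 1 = -8*c^3 + c^2*(10 - 43*x) + c*(158*x^2 + 2*x + 4) - 80*x^3 + 66*x^2 + 41*x - 6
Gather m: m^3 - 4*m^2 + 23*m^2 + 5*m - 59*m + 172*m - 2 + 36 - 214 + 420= m^3 + 19*m^2 + 118*m + 240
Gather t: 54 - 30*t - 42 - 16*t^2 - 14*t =-16*t^2 - 44*t + 12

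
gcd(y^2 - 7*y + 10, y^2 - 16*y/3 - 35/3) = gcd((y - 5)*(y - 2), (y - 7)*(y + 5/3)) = 1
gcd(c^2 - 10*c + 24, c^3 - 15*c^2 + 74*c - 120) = c^2 - 10*c + 24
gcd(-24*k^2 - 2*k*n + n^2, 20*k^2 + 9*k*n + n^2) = 4*k + n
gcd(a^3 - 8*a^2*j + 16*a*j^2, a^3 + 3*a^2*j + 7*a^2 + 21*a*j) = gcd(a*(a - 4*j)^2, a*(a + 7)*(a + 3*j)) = a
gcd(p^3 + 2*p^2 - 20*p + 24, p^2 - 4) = p - 2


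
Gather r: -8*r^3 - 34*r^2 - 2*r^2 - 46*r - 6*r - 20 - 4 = -8*r^3 - 36*r^2 - 52*r - 24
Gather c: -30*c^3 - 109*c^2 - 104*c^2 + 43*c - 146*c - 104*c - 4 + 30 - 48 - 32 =-30*c^3 - 213*c^2 - 207*c - 54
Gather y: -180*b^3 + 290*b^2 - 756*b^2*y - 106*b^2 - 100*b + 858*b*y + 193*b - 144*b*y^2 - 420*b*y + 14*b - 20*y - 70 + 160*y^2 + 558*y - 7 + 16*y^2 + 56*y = -180*b^3 + 184*b^2 + 107*b + y^2*(176 - 144*b) + y*(-756*b^2 + 438*b + 594) - 77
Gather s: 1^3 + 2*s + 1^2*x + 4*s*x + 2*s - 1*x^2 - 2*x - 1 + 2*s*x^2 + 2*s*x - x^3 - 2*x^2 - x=s*(2*x^2 + 6*x + 4) - x^3 - 3*x^2 - 2*x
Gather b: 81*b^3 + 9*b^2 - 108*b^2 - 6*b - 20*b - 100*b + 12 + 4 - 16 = 81*b^3 - 99*b^2 - 126*b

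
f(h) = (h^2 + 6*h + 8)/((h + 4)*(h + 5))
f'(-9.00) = 0.19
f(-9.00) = 1.75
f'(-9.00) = 0.19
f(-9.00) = 1.75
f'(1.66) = 0.07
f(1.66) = 0.55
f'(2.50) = 0.05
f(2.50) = 0.60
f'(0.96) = 0.08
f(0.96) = 0.50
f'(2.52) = 0.05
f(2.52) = 0.60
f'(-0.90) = 0.18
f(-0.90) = 0.27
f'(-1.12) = 0.20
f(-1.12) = 0.23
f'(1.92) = 0.06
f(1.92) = 0.57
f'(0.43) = 0.10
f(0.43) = 0.45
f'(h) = (2*h + 6)/((h + 4)*(h + 5)) - (h^2 + 6*h + 8)/((h + 4)*(h + 5)^2) - (h^2 + 6*h + 8)/((h + 4)^2*(h + 5)) = 3/(h^2 + 10*h + 25)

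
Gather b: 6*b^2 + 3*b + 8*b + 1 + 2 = 6*b^2 + 11*b + 3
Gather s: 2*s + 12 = 2*s + 12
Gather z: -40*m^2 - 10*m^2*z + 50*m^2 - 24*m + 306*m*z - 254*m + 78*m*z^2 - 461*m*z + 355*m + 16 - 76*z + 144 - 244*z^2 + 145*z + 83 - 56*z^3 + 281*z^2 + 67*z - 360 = 10*m^2 + 77*m - 56*z^3 + z^2*(78*m + 37) + z*(-10*m^2 - 155*m + 136) - 117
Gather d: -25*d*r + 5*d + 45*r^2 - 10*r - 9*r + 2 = d*(5 - 25*r) + 45*r^2 - 19*r + 2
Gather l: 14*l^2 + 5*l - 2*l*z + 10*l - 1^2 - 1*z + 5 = 14*l^2 + l*(15 - 2*z) - z + 4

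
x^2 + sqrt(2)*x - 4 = (x - sqrt(2))*(x + 2*sqrt(2))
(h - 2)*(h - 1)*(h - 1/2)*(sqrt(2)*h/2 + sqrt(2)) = sqrt(2)*h^4/2 - 3*sqrt(2)*h^3/4 - 7*sqrt(2)*h^2/4 + 3*sqrt(2)*h - sqrt(2)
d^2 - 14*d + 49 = (d - 7)^2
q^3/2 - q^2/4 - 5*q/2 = q*(q/2 + 1)*(q - 5/2)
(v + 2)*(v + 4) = v^2 + 6*v + 8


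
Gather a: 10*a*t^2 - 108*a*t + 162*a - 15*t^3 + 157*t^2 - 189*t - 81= a*(10*t^2 - 108*t + 162) - 15*t^3 + 157*t^2 - 189*t - 81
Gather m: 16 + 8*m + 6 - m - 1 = 7*m + 21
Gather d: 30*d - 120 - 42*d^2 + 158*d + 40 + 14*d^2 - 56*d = -28*d^2 + 132*d - 80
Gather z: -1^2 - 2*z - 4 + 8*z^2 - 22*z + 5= 8*z^2 - 24*z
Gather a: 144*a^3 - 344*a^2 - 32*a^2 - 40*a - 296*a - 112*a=144*a^3 - 376*a^2 - 448*a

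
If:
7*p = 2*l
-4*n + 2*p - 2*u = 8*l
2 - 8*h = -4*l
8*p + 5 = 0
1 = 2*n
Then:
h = -27/32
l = -35/16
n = 1/2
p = -5/8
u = 57/8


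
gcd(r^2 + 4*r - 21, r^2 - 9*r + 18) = r - 3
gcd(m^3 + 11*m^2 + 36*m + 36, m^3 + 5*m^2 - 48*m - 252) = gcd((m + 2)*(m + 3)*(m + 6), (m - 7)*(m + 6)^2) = m + 6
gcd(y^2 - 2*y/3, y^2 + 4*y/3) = y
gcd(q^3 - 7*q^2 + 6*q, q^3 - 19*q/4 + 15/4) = q - 1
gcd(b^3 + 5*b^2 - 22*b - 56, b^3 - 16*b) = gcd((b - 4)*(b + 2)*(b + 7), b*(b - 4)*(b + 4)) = b - 4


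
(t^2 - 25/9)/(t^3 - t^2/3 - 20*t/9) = (3*t + 5)/(t*(3*t + 4))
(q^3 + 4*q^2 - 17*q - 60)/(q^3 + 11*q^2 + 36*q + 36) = (q^2 + q - 20)/(q^2 + 8*q + 12)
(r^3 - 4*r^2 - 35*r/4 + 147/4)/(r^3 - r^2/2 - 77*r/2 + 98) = (2*r^2 - r - 21)/(2*(r^2 + 3*r - 28))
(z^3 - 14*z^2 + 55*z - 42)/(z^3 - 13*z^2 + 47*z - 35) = (z - 6)/(z - 5)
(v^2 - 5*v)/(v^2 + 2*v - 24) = v*(v - 5)/(v^2 + 2*v - 24)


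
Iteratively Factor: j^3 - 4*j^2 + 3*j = (j)*(j^2 - 4*j + 3) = j*(j - 1)*(j - 3)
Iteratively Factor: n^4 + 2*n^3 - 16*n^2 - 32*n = (n + 4)*(n^3 - 2*n^2 - 8*n) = (n + 2)*(n + 4)*(n^2 - 4*n) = (n - 4)*(n + 2)*(n + 4)*(n)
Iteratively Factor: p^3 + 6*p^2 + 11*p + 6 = (p + 3)*(p^2 + 3*p + 2) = (p + 1)*(p + 3)*(p + 2)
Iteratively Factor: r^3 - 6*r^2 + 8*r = (r)*(r^2 - 6*r + 8) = r*(r - 2)*(r - 4)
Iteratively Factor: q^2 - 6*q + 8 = (q - 4)*(q - 2)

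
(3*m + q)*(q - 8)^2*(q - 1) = 3*m*q^3 - 51*m*q^2 + 240*m*q - 192*m + q^4 - 17*q^3 + 80*q^2 - 64*q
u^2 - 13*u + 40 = (u - 8)*(u - 5)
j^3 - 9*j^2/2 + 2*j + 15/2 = (j - 3)*(j - 5/2)*(j + 1)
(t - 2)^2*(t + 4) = t^3 - 12*t + 16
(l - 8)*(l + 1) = l^2 - 7*l - 8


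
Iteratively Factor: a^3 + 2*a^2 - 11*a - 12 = (a + 4)*(a^2 - 2*a - 3) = (a + 1)*(a + 4)*(a - 3)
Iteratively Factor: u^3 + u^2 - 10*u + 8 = (u - 1)*(u^2 + 2*u - 8) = (u - 1)*(u + 4)*(u - 2)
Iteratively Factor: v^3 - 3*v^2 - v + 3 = (v + 1)*(v^2 - 4*v + 3) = (v - 3)*(v + 1)*(v - 1)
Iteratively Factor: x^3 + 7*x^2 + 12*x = (x + 4)*(x^2 + 3*x) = x*(x + 4)*(x + 3)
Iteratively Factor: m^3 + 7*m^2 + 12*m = (m)*(m^2 + 7*m + 12) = m*(m + 3)*(m + 4)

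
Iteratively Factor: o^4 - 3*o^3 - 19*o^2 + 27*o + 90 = (o + 2)*(o^3 - 5*o^2 - 9*o + 45) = (o - 3)*(o + 2)*(o^2 - 2*o - 15) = (o - 3)*(o + 2)*(o + 3)*(o - 5)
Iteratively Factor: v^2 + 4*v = (v)*(v + 4)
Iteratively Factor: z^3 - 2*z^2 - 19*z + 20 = (z - 1)*(z^2 - z - 20) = (z - 1)*(z + 4)*(z - 5)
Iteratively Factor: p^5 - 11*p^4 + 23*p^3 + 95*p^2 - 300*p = (p - 4)*(p^4 - 7*p^3 - 5*p^2 + 75*p) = (p - 5)*(p - 4)*(p^3 - 2*p^2 - 15*p) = p*(p - 5)*(p - 4)*(p^2 - 2*p - 15) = p*(p - 5)*(p - 4)*(p + 3)*(p - 5)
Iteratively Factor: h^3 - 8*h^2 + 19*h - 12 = (h - 4)*(h^2 - 4*h + 3) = (h - 4)*(h - 1)*(h - 3)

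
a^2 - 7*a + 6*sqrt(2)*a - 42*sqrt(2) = (a - 7)*(a + 6*sqrt(2))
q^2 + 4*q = q*(q + 4)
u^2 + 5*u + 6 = (u + 2)*(u + 3)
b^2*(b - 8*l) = b^3 - 8*b^2*l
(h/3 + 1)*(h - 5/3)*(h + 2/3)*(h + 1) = h^4/3 + h^3 - 19*h^2/27 - 67*h/27 - 10/9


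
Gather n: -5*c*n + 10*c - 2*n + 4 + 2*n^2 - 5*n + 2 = 10*c + 2*n^2 + n*(-5*c - 7) + 6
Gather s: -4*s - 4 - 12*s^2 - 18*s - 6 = -12*s^2 - 22*s - 10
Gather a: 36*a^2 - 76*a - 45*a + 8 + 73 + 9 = 36*a^2 - 121*a + 90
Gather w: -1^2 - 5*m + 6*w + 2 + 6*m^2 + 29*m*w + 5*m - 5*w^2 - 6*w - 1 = 6*m^2 + 29*m*w - 5*w^2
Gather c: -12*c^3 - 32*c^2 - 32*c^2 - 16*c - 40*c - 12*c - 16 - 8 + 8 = -12*c^3 - 64*c^2 - 68*c - 16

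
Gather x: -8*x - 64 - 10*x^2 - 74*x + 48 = -10*x^2 - 82*x - 16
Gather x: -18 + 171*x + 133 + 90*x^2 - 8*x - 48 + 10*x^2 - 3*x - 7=100*x^2 + 160*x + 60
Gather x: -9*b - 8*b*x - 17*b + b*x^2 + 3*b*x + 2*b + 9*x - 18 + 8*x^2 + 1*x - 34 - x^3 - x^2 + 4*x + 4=-24*b - x^3 + x^2*(b + 7) + x*(14 - 5*b) - 48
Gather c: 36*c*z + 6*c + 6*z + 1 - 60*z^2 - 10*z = c*(36*z + 6) - 60*z^2 - 4*z + 1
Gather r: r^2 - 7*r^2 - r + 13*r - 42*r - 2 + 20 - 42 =-6*r^2 - 30*r - 24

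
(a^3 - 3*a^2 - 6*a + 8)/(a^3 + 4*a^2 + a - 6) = (a - 4)/(a + 3)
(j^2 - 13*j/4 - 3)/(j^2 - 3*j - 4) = (j + 3/4)/(j + 1)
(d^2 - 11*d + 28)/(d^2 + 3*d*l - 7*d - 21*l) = (d - 4)/(d + 3*l)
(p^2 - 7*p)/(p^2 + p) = (p - 7)/(p + 1)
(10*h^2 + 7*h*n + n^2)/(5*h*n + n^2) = (2*h + n)/n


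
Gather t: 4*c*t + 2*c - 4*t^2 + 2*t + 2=2*c - 4*t^2 + t*(4*c + 2) + 2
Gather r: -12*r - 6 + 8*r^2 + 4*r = 8*r^2 - 8*r - 6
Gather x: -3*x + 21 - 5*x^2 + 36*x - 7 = -5*x^2 + 33*x + 14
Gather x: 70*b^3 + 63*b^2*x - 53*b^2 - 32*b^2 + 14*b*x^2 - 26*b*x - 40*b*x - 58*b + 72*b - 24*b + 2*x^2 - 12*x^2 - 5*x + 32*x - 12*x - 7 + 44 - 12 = 70*b^3 - 85*b^2 - 10*b + x^2*(14*b - 10) + x*(63*b^2 - 66*b + 15) + 25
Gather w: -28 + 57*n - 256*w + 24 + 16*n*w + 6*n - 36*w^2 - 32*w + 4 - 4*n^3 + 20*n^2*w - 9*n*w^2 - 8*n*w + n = -4*n^3 + 64*n + w^2*(-9*n - 36) + w*(20*n^2 + 8*n - 288)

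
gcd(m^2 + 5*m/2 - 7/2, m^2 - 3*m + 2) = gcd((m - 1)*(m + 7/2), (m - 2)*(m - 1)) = m - 1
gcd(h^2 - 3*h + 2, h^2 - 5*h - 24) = 1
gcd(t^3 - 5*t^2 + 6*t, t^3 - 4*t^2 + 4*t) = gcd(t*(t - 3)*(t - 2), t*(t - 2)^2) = t^2 - 2*t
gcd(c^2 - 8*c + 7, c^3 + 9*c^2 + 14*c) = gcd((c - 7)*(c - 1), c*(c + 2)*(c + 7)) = 1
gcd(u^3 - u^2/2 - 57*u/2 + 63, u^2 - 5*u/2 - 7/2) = u - 7/2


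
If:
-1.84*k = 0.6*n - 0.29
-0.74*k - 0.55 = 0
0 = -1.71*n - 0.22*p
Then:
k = -0.74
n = 2.76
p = -21.47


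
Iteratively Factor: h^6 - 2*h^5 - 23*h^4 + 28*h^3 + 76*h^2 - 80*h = (h + 4)*(h^5 - 6*h^4 + h^3 + 24*h^2 - 20*h) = (h - 1)*(h + 4)*(h^4 - 5*h^3 - 4*h^2 + 20*h) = (h - 5)*(h - 1)*(h + 4)*(h^3 - 4*h) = h*(h - 5)*(h - 1)*(h + 4)*(h^2 - 4) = h*(h - 5)*(h - 2)*(h - 1)*(h + 4)*(h + 2)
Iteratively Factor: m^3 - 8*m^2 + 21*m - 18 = (m - 3)*(m^2 - 5*m + 6) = (m - 3)*(m - 2)*(m - 3)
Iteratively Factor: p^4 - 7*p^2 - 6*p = (p + 1)*(p^3 - p^2 - 6*p) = p*(p + 1)*(p^2 - p - 6) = p*(p + 1)*(p + 2)*(p - 3)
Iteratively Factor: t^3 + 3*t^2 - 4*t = (t)*(t^2 + 3*t - 4) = t*(t + 4)*(t - 1)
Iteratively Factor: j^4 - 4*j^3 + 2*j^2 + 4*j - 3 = (j + 1)*(j^3 - 5*j^2 + 7*j - 3) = (j - 1)*(j + 1)*(j^2 - 4*j + 3) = (j - 3)*(j - 1)*(j + 1)*(j - 1)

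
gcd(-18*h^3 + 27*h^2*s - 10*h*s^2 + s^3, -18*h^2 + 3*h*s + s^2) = -3*h + s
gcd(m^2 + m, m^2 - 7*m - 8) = m + 1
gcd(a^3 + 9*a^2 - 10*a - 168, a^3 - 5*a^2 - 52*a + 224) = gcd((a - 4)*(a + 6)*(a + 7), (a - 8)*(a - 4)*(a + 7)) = a^2 + 3*a - 28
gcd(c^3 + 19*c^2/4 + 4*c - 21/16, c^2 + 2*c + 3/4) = c + 3/2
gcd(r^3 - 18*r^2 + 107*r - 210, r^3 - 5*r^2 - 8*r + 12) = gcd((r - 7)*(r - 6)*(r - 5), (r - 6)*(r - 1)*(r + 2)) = r - 6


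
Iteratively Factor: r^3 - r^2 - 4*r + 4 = (r - 1)*(r^2 - 4) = (r - 2)*(r - 1)*(r + 2)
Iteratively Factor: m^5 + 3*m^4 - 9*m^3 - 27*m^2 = (m)*(m^4 + 3*m^3 - 9*m^2 - 27*m) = m*(m + 3)*(m^3 - 9*m) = m*(m - 3)*(m + 3)*(m^2 + 3*m) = m*(m - 3)*(m + 3)^2*(m)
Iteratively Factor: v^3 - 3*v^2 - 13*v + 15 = (v - 1)*(v^2 - 2*v - 15) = (v - 1)*(v + 3)*(v - 5)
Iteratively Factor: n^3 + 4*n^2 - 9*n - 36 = (n + 4)*(n^2 - 9) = (n + 3)*(n + 4)*(n - 3)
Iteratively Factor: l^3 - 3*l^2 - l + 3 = (l - 3)*(l^2 - 1) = (l - 3)*(l + 1)*(l - 1)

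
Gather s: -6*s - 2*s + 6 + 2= 8 - 8*s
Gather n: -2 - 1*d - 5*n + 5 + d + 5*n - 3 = 0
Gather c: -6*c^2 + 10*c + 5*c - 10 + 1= -6*c^2 + 15*c - 9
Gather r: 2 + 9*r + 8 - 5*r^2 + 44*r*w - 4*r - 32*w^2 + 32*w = -5*r^2 + r*(44*w + 5) - 32*w^2 + 32*w + 10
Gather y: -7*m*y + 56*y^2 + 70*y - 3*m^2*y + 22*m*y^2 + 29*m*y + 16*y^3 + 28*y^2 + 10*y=16*y^3 + y^2*(22*m + 84) + y*(-3*m^2 + 22*m + 80)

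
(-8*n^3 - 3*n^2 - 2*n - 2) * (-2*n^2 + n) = 16*n^5 - 2*n^4 + n^3 + 2*n^2 - 2*n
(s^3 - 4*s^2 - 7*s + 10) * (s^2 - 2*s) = s^5 - 6*s^4 + s^3 + 24*s^2 - 20*s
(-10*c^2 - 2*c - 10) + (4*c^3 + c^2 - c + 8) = 4*c^3 - 9*c^2 - 3*c - 2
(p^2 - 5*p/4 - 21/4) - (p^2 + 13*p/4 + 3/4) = -9*p/2 - 6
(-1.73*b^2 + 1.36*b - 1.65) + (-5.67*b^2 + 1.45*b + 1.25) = -7.4*b^2 + 2.81*b - 0.4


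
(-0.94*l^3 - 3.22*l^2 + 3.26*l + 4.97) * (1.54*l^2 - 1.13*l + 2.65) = -1.4476*l^5 - 3.8966*l^4 + 6.168*l^3 - 4.563*l^2 + 3.0229*l + 13.1705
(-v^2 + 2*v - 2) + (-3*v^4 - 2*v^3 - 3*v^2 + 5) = -3*v^4 - 2*v^3 - 4*v^2 + 2*v + 3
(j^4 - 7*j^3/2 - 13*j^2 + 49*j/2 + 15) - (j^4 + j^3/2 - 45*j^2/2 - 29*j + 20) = -4*j^3 + 19*j^2/2 + 107*j/2 - 5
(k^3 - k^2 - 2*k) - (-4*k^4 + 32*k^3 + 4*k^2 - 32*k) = 4*k^4 - 31*k^3 - 5*k^2 + 30*k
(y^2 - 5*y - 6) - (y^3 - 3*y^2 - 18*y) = -y^3 + 4*y^2 + 13*y - 6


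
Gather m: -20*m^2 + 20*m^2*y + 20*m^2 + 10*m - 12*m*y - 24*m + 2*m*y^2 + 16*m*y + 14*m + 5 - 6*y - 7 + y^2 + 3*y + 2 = 20*m^2*y + m*(2*y^2 + 4*y) + y^2 - 3*y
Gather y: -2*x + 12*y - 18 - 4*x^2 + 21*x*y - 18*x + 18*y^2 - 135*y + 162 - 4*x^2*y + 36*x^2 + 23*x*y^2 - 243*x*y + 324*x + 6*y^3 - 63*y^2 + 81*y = 32*x^2 + 304*x + 6*y^3 + y^2*(23*x - 45) + y*(-4*x^2 - 222*x - 42) + 144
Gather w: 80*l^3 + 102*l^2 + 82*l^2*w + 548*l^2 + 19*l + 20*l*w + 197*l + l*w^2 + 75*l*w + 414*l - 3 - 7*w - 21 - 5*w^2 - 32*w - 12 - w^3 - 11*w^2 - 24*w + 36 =80*l^3 + 650*l^2 + 630*l - w^3 + w^2*(l - 16) + w*(82*l^2 + 95*l - 63)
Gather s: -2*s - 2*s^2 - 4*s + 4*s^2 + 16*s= 2*s^2 + 10*s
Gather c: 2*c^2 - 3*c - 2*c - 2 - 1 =2*c^2 - 5*c - 3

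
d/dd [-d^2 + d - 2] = 1 - 2*d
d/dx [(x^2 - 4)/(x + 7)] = (-x^2 + 2*x*(x + 7) + 4)/(x + 7)^2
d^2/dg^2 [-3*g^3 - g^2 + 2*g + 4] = -18*g - 2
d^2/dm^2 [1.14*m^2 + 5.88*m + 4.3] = 2.28000000000000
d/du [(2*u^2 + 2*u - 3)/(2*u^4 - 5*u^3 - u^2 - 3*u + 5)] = (-8*u^5 - 2*u^4 + 44*u^3 - 49*u^2 + 14*u + 1)/(4*u^8 - 20*u^7 + 21*u^6 - 2*u^5 + 51*u^4 - 44*u^3 - u^2 - 30*u + 25)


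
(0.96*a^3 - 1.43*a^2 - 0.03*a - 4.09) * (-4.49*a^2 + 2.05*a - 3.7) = -4.3104*a^5 + 8.3887*a^4 - 6.3488*a^3 + 23.5936*a^2 - 8.2735*a + 15.133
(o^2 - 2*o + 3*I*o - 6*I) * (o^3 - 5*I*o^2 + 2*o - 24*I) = o^5 - 2*o^4 - 2*I*o^4 + 17*o^3 + 4*I*o^3 - 34*o^2 - 18*I*o^2 + 72*o + 36*I*o - 144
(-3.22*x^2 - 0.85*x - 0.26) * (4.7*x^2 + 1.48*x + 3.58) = -15.134*x^4 - 8.7606*x^3 - 14.0076*x^2 - 3.4278*x - 0.9308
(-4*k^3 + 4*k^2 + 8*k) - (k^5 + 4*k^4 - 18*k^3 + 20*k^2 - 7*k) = -k^5 - 4*k^4 + 14*k^3 - 16*k^2 + 15*k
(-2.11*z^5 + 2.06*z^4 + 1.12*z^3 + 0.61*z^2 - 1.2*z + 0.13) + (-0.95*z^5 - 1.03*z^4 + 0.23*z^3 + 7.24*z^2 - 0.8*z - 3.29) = -3.06*z^5 + 1.03*z^4 + 1.35*z^3 + 7.85*z^2 - 2.0*z - 3.16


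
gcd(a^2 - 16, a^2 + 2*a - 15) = 1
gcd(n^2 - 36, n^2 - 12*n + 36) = n - 6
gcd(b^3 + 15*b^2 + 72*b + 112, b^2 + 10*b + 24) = b + 4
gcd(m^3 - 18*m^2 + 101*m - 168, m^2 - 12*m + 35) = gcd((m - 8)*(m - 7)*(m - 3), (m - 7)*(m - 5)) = m - 7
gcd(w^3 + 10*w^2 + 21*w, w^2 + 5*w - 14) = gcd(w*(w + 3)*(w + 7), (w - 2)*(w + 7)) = w + 7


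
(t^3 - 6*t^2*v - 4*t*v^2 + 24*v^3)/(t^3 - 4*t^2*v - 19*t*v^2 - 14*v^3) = (t^2 - 8*t*v + 12*v^2)/(t^2 - 6*t*v - 7*v^2)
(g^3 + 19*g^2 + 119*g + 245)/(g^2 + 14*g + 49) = g + 5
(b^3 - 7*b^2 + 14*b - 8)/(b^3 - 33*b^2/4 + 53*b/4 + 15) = 4*(b^2 - 3*b + 2)/(4*b^2 - 17*b - 15)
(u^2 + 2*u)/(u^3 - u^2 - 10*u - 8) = u/(u^2 - 3*u - 4)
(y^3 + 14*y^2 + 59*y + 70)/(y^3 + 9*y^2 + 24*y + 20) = (y + 7)/(y + 2)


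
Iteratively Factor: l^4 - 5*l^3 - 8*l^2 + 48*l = (l)*(l^3 - 5*l^2 - 8*l + 48) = l*(l - 4)*(l^2 - l - 12) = l*(l - 4)^2*(l + 3)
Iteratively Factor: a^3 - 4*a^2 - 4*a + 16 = (a + 2)*(a^2 - 6*a + 8) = (a - 2)*(a + 2)*(a - 4)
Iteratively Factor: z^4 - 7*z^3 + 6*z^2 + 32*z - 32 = (z - 4)*(z^3 - 3*z^2 - 6*z + 8) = (z - 4)*(z + 2)*(z^2 - 5*z + 4) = (z - 4)*(z - 1)*(z + 2)*(z - 4)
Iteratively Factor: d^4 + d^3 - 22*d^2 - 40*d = (d - 5)*(d^3 + 6*d^2 + 8*d) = d*(d - 5)*(d^2 + 6*d + 8) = d*(d - 5)*(d + 2)*(d + 4)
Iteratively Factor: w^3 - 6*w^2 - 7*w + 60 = (w + 3)*(w^2 - 9*w + 20) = (w - 4)*(w + 3)*(w - 5)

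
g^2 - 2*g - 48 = (g - 8)*(g + 6)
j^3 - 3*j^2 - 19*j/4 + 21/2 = (j - 7/2)*(j - 3/2)*(j + 2)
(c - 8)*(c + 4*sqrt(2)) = c^2 - 8*c + 4*sqrt(2)*c - 32*sqrt(2)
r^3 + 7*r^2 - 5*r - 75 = (r - 3)*(r + 5)^2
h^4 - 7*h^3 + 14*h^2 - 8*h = h*(h - 4)*(h - 2)*(h - 1)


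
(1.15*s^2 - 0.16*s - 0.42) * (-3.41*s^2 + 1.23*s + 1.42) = -3.9215*s^4 + 1.9601*s^3 + 2.8684*s^2 - 0.7438*s - 0.5964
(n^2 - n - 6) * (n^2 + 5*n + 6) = n^4 + 4*n^3 - 5*n^2 - 36*n - 36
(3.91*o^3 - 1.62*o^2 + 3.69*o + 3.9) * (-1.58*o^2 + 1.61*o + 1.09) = -6.1778*o^5 + 8.8547*o^4 - 4.1765*o^3 - 1.9869*o^2 + 10.3011*o + 4.251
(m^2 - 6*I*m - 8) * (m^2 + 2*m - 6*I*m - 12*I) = m^4 + 2*m^3 - 12*I*m^3 - 44*m^2 - 24*I*m^2 - 88*m + 48*I*m + 96*I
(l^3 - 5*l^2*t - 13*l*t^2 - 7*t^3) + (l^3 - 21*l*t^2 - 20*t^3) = 2*l^3 - 5*l^2*t - 34*l*t^2 - 27*t^3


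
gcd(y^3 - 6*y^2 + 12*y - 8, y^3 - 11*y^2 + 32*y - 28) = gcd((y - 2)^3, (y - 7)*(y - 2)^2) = y^2 - 4*y + 4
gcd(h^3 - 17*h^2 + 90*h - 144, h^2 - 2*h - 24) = h - 6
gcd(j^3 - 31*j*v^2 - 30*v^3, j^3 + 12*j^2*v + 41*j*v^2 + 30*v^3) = j^2 + 6*j*v + 5*v^2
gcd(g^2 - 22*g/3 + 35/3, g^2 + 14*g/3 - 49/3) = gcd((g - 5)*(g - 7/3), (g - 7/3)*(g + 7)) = g - 7/3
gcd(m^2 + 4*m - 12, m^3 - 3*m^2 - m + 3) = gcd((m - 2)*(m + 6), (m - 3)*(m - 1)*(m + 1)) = 1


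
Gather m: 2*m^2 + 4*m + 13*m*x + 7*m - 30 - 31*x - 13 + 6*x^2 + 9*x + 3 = 2*m^2 + m*(13*x + 11) + 6*x^2 - 22*x - 40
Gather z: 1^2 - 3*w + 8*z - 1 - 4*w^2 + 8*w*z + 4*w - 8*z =-4*w^2 + 8*w*z + w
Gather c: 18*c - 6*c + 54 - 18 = 12*c + 36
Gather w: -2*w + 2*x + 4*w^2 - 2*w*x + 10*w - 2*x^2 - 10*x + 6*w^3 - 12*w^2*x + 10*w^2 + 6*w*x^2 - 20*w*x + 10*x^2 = 6*w^3 + w^2*(14 - 12*x) + w*(6*x^2 - 22*x + 8) + 8*x^2 - 8*x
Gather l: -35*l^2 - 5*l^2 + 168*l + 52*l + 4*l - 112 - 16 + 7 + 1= -40*l^2 + 224*l - 120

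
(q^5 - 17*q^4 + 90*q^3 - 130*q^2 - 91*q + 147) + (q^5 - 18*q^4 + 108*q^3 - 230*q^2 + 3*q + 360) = 2*q^5 - 35*q^4 + 198*q^3 - 360*q^2 - 88*q + 507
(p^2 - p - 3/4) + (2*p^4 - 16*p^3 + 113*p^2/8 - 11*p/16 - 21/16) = 2*p^4 - 16*p^3 + 121*p^2/8 - 27*p/16 - 33/16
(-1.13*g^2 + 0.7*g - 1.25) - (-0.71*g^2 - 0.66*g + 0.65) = -0.42*g^2 + 1.36*g - 1.9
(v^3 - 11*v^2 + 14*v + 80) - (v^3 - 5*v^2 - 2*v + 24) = -6*v^2 + 16*v + 56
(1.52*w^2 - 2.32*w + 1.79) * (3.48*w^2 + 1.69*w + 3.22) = 5.2896*w^4 - 5.5048*w^3 + 7.2028*w^2 - 4.4453*w + 5.7638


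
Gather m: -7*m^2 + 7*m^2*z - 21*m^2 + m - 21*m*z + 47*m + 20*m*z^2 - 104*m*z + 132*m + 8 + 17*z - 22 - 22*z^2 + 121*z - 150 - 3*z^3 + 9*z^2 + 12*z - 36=m^2*(7*z - 28) + m*(20*z^2 - 125*z + 180) - 3*z^3 - 13*z^2 + 150*z - 200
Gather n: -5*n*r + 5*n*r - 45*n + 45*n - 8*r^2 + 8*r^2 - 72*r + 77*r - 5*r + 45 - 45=0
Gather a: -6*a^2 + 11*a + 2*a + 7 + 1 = -6*a^2 + 13*a + 8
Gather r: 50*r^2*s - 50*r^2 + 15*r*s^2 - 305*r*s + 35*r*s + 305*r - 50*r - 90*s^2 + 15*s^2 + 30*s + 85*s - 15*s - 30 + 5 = r^2*(50*s - 50) + r*(15*s^2 - 270*s + 255) - 75*s^2 + 100*s - 25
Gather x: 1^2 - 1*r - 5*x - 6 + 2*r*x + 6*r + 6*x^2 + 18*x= 5*r + 6*x^2 + x*(2*r + 13) - 5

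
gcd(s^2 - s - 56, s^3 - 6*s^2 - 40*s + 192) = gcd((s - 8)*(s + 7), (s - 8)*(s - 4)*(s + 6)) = s - 8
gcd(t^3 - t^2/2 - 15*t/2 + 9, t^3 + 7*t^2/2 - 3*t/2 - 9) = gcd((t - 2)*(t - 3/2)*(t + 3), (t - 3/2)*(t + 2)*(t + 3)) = t^2 + 3*t/2 - 9/2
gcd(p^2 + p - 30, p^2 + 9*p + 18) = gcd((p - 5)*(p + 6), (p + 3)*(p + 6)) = p + 6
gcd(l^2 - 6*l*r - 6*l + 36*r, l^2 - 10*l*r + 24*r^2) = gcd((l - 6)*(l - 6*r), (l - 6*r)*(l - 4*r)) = -l + 6*r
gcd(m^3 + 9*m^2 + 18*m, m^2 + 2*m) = m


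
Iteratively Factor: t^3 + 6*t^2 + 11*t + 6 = (t + 1)*(t^2 + 5*t + 6) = (t + 1)*(t + 3)*(t + 2)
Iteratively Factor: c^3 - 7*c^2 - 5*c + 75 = (c - 5)*(c^2 - 2*c - 15) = (c - 5)^2*(c + 3)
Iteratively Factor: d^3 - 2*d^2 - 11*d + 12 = (d - 4)*(d^2 + 2*d - 3) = (d - 4)*(d - 1)*(d + 3)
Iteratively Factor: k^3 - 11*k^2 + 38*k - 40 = (k - 5)*(k^2 - 6*k + 8) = (k - 5)*(k - 2)*(k - 4)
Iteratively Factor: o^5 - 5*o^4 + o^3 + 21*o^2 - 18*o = (o)*(o^4 - 5*o^3 + o^2 + 21*o - 18) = o*(o - 3)*(o^3 - 2*o^2 - 5*o + 6) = o*(o - 3)^2*(o^2 + o - 2) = o*(o - 3)^2*(o - 1)*(o + 2)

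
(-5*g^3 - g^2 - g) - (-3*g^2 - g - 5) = -5*g^3 + 2*g^2 + 5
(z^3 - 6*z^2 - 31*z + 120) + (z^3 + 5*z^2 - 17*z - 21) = 2*z^3 - z^2 - 48*z + 99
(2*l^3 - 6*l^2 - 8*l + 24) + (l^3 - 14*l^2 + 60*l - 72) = 3*l^3 - 20*l^2 + 52*l - 48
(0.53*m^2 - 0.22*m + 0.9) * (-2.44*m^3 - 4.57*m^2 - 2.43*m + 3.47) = -1.2932*m^5 - 1.8853*m^4 - 2.4785*m^3 - 1.7393*m^2 - 2.9504*m + 3.123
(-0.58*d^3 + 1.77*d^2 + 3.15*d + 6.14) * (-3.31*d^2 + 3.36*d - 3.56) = 1.9198*d^5 - 7.8075*d^4 - 2.4145*d^3 - 16.0406*d^2 + 9.4164*d - 21.8584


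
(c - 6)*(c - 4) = c^2 - 10*c + 24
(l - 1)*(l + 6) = l^2 + 5*l - 6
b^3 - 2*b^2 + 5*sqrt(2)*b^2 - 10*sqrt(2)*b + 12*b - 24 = (b - 2)*(b + 2*sqrt(2))*(b + 3*sqrt(2))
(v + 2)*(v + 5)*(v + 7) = v^3 + 14*v^2 + 59*v + 70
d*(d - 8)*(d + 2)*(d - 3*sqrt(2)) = d^4 - 6*d^3 - 3*sqrt(2)*d^3 - 16*d^2 + 18*sqrt(2)*d^2 + 48*sqrt(2)*d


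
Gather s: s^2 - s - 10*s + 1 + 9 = s^2 - 11*s + 10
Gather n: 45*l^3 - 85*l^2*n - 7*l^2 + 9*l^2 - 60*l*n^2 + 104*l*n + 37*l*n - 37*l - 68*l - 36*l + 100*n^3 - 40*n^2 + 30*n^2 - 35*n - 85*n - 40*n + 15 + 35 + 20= 45*l^3 + 2*l^2 - 141*l + 100*n^3 + n^2*(-60*l - 10) + n*(-85*l^2 + 141*l - 160) + 70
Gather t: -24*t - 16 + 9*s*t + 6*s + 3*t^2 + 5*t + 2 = 6*s + 3*t^2 + t*(9*s - 19) - 14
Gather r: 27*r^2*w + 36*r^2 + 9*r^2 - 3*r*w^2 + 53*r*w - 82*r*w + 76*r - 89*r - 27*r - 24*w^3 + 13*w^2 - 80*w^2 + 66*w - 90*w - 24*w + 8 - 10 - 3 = r^2*(27*w + 45) + r*(-3*w^2 - 29*w - 40) - 24*w^3 - 67*w^2 - 48*w - 5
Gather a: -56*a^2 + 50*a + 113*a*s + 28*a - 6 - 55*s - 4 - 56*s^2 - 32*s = -56*a^2 + a*(113*s + 78) - 56*s^2 - 87*s - 10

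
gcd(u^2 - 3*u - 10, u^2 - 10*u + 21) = 1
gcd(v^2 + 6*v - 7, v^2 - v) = v - 1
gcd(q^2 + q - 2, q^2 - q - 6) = q + 2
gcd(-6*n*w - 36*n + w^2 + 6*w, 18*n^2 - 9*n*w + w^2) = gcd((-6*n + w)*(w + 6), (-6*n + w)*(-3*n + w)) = -6*n + w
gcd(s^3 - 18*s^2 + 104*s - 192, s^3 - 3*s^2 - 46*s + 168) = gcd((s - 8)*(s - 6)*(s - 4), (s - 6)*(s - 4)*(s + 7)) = s^2 - 10*s + 24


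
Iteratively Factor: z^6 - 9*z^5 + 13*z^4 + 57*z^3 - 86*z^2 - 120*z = (z - 4)*(z^5 - 5*z^4 - 7*z^3 + 29*z^2 + 30*z) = (z - 5)*(z - 4)*(z^4 - 7*z^2 - 6*z) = (z - 5)*(z - 4)*(z + 1)*(z^3 - z^2 - 6*z) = (z - 5)*(z - 4)*(z + 1)*(z + 2)*(z^2 - 3*z) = (z - 5)*(z - 4)*(z - 3)*(z + 1)*(z + 2)*(z)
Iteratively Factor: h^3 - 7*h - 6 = (h + 1)*(h^2 - h - 6) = (h - 3)*(h + 1)*(h + 2)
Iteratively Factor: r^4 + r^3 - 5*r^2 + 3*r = (r - 1)*(r^3 + 2*r^2 - 3*r) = (r - 1)^2*(r^2 + 3*r) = r*(r - 1)^2*(r + 3)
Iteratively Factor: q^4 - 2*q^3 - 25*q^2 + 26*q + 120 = (q - 3)*(q^3 + q^2 - 22*q - 40) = (q - 5)*(q - 3)*(q^2 + 6*q + 8) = (q - 5)*(q - 3)*(q + 2)*(q + 4)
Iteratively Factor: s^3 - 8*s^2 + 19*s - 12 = (s - 3)*(s^2 - 5*s + 4) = (s - 4)*(s - 3)*(s - 1)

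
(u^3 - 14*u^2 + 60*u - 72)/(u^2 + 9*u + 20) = (u^3 - 14*u^2 + 60*u - 72)/(u^2 + 9*u + 20)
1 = 1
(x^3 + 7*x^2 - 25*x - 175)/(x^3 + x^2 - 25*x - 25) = (x + 7)/(x + 1)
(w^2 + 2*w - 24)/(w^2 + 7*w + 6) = (w - 4)/(w + 1)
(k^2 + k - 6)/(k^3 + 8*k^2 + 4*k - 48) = (k + 3)/(k^2 + 10*k + 24)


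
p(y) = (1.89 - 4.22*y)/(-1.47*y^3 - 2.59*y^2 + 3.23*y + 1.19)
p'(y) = (1.89 - 4.22*y)*(4.41*y^2 + 5.18*y - 3.23)/(-1.47*y^3 - 2.59*y^2 + 3.23*y + 1.19)^2 - 4.22/(-1.47*y^3 - 2.59*y^2 + 3.23*y + 1.19)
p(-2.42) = -12.59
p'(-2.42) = 136.21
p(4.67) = 0.09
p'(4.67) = -0.04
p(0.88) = -1.78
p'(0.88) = -12.35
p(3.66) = 0.14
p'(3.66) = -0.07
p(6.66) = 0.05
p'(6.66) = -0.01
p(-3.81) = 0.55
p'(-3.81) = 0.57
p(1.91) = 0.50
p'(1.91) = -0.58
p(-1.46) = -1.80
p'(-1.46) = 0.38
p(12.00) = 0.02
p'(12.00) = -0.00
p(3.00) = 0.21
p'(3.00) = -0.13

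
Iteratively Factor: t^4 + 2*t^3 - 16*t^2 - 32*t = (t)*(t^3 + 2*t^2 - 16*t - 32) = t*(t + 2)*(t^2 - 16) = t*(t + 2)*(t + 4)*(t - 4)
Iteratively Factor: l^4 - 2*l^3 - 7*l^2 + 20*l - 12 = (l - 1)*(l^3 - l^2 - 8*l + 12) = (l - 2)*(l - 1)*(l^2 + l - 6) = (l - 2)^2*(l - 1)*(l + 3)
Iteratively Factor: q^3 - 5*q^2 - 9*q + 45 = (q - 3)*(q^2 - 2*q - 15) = (q - 5)*(q - 3)*(q + 3)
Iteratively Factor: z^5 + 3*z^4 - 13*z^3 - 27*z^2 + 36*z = (z - 3)*(z^4 + 6*z^3 + 5*z^2 - 12*z) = (z - 3)*(z - 1)*(z^3 + 7*z^2 + 12*z) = z*(z - 3)*(z - 1)*(z^2 + 7*z + 12) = z*(z - 3)*(z - 1)*(z + 4)*(z + 3)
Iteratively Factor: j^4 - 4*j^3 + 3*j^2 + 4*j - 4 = (j - 1)*(j^3 - 3*j^2 + 4) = (j - 2)*(j - 1)*(j^2 - j - 2) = (j - 2)^2*(j - 1)*(j + 1)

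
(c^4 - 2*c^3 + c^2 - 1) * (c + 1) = c^5 - c^4 - c^3 + c^2 - c - 1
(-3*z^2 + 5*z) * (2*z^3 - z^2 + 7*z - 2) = -6*z^5 + 13*z^4 - 26*z^3 + 41*z^2 - 10*z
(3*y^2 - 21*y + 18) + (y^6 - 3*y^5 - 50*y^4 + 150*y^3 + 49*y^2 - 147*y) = y^6 - 3*y^5 - 50*y^4 + 150*y^3 + 52*y^2 - 168*y + 18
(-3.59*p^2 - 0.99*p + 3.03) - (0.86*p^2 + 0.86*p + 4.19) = -4.45*p^2 - 1.85*p - 1.16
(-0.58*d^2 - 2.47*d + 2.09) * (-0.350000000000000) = 0.203*d^2 + 0.8645*d - 0.7315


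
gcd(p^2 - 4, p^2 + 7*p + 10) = p + 2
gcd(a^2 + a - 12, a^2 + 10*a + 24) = a + 4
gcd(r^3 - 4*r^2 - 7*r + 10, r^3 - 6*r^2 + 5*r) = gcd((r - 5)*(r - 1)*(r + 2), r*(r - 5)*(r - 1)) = r^2 - 6*r + 5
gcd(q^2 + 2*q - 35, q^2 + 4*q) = 1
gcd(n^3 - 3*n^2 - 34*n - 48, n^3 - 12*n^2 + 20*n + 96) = n^2 - 6*n - 16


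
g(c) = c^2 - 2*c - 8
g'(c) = 2*c - 2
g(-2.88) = 6.05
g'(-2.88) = -7.76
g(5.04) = 7.32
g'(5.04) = 8.08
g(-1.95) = -0.30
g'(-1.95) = -5.90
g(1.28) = -8.92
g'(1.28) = 0.56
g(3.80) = -1.16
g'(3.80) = 5.60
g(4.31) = 1.96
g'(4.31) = 6.62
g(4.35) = 2.22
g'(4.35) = 6.70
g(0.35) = -8.58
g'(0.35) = -1.30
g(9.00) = 55.00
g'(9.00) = 16.00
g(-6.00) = 40.00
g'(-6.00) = -14.00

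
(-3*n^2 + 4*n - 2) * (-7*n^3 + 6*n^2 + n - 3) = 21*n^5 - 46*n^4 + 35*n^3 + n^2 - 14*n + 6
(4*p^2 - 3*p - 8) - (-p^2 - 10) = 5*p^2 - 3*p + 2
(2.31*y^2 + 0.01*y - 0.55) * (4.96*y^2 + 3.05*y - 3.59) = 11.4576*y^4 + 7.0951*y^3 - 10.9904*y^2 - 1.7134*y + 1.9745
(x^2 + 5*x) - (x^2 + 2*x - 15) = 3*x + 15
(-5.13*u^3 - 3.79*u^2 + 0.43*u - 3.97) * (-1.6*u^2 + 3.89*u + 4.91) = 8.208*u^5 - 13.8917*u^4 - 40.6194*u^3 - 10.5842*u^2 - 13.332*u - 19.4927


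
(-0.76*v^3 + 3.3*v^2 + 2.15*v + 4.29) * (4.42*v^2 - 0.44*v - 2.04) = -3.3592*v^5 + 14.9204*v^4 + 9.6014*v^3 + 11.2838*v^2 - 6.2736*v - 8.7516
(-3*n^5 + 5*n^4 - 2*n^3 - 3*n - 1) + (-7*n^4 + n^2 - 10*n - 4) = -3*n^5 - 2*n^4 - 2*n^3 + n^2 - 13*n - 5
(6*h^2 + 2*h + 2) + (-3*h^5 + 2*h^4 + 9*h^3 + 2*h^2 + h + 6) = -3*h^5 + 2*h^4 + 9*h^3 + 8*h^2 + 3*h + 8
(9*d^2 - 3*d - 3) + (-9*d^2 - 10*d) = -13*d - 3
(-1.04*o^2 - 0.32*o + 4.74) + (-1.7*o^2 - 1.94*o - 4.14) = -2.74*o^2 - 2.26*o + 0.600000000000001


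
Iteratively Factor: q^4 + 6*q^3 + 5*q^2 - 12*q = (q - 1)*(q^3 + 7*q^2 + 12*q) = (q - 1)*(q + 3)*(q^2 + 4*q) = q*(q - 1)*(q + 3)*(q + 4)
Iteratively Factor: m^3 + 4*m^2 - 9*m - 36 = (m - 3)*(m^2 + 7*m + 12) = (m - 3)*(m + 4)*(m + 3)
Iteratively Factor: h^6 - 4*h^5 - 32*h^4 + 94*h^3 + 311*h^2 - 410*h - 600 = (h - 2)*(h^5 - 2*h^4 - 36*h^3 + 22*h^2 + 355*h + 300) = (h - 5)*(h - 2)*(h^4 + 3*h^3 - 21*h^2 - 83*h - 60) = (h - 5)^2*(h - 2)*(h^3 + 8*h^2 + 19*h + 12) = (h - 5)^2*(h - 2)*(h + 4)*(h^2 + 4*h + 3) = (h - 5)^2*(h - 2)*(h + 1)*(h + 4)*(h + 3)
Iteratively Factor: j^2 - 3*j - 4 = (j + 1)*(j - 4)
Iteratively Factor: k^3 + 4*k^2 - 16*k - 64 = (k + 4)*(k^2 - 16) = (k - 4)*(k + 4)*(k + 4)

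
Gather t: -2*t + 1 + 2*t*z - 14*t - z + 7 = t*(2*z - 16) - z + 8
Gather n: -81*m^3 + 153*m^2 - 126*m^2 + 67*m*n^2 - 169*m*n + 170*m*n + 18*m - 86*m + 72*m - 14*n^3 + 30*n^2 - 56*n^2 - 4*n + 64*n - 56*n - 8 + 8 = -81*m^3 + 27*m^2 + 4*m - 14*n^3 + n^2*(67*m - 26) + n*(m + 4)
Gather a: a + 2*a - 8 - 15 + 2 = 3*a - 21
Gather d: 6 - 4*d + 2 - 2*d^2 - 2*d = -2*d^2 - 6*d + 8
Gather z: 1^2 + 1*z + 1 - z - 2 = 0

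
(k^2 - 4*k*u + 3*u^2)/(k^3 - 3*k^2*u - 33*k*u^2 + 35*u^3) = (-k + 3*u)/(-k^2 + 2*k*u + 35*u^2)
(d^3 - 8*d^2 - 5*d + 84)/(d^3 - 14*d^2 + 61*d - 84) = (d + 3)/(d - 3)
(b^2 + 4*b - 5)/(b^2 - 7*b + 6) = (b + 5)/(b - 6)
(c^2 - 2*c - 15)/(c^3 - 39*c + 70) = (c + 3)/(c^2 + 5*c - 14)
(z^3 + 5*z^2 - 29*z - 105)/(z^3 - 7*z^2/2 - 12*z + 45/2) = 2*(z + 7)/(2*z - 3)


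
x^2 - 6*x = x*(x - 6)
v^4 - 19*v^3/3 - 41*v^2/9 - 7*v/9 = v*(v - 7)*(v + 1/3)^2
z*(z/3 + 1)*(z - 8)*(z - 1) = z^4/3 - 2*z^3 - 19*z^2/3 + 8*z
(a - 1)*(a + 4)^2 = a^3 + 7*a^2 + 8*a - 16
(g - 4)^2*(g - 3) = g^3 - 11*g^2 + 40*g - 48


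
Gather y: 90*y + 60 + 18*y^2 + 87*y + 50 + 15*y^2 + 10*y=33*y^2 + 187*y + 110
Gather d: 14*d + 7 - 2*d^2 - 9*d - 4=-2*d^2 + 5*d + 3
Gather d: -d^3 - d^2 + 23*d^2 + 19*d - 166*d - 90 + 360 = -d^3 + 22*d^2 - 147*d + 270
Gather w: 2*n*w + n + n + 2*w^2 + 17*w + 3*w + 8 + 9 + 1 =2*n + 2*w^2 + w*(2*n + 20) + 18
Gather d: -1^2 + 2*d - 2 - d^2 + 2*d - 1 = -d^2 + 4*d - 4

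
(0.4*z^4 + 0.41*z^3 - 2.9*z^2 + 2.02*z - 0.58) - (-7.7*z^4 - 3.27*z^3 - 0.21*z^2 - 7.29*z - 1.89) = 8.1*z^4 + 3.68*z^3 - 2.69*z^2 + 9.31*z + 1.31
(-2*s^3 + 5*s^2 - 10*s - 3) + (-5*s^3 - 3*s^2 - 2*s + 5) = -7*s^3 + 2*s^2 - 12*s + 2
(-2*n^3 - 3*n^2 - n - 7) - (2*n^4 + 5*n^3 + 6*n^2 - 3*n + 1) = -2*n^4 - 7*n^3 - 9*n^2 + 2*n - 8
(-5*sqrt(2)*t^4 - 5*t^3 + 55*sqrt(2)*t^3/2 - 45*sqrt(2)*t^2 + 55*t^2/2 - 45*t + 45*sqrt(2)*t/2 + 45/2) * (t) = -5*sqrt(2)*t^5 - 5*t^4 + 55*sqrt(2)*t^4/2 - 45*sqrt(2)*t^3 + 55*t^3/2 - 45*t^2 + 45*sqrt(2)*t^2/2 + 45*t/2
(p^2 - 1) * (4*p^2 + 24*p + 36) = 4*p^4 + 24*p^3 + 32*p^2 - 24*p - 36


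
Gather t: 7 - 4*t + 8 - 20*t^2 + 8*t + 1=-20*t^2 + 4*t + 16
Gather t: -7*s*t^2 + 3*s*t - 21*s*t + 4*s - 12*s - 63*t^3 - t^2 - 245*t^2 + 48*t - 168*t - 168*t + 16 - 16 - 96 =-8*s - 63*t^3 + t^2*(-7*s - 246) + t*(-18*s - 288) - 96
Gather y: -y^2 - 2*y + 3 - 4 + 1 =-y^2 - 2*y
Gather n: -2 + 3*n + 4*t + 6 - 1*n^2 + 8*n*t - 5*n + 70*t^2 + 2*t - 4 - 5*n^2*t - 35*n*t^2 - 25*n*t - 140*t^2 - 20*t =n^2*(-5*t - 1) + n*(-35*t^2 - 17*t - 2) - 70*t^2 - 14*t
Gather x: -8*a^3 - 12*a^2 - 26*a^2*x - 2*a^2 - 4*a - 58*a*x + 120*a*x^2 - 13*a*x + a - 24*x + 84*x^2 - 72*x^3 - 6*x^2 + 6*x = -8*a^3 - 14*a^2 - 3*a - 72*x^3 + x^2*(120*a + 78) + x*(-26*a^2 - 71*a - 18)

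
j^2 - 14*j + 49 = (j - 7)^2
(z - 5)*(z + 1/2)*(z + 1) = z^3 - 7*z^2/2 - 7*z - 5/2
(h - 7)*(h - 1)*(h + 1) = h^3 - 7*h^2 - h + 7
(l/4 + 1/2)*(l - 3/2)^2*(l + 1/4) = l^4/4 - 3*l^3/16 - l^2 + 57*l/64 + 9/32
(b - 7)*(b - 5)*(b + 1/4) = b^3 - 47*b^2/4 + 32*b + 35/4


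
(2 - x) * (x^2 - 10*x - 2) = -x^3 + 12*x^2 - 18*x - 4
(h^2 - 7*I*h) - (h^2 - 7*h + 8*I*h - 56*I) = 7*h - 15*I*h + 56*I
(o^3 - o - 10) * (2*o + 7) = 2*o^4 + 7*o^3 - 2*o^2 - 27*o - 70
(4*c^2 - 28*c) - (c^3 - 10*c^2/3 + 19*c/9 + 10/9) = -c^3 + 22*c^2/3 - 271*c/9 - 10/9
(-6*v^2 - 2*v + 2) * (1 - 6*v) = 36*v^3 + 6*v^2 - 14*v + 2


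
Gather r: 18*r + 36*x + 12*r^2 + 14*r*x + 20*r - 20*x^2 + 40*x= 12*r^2 + r*(14*x + 38) - 20*x^2 + 76*x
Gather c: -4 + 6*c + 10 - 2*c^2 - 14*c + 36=-2*c^2 - 8*c + 42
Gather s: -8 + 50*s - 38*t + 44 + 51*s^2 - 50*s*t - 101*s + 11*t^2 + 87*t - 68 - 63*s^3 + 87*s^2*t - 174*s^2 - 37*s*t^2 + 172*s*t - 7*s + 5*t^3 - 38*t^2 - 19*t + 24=-63*s^3 + s^2*(87*t - 123) + s*(-37*t^2 + 122*t - 58) + 5*t^3 - 27*t^2 + 30*t - 8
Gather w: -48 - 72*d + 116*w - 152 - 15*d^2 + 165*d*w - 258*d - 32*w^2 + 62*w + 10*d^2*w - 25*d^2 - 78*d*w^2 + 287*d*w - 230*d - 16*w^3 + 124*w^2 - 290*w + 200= -40*d^2 - 560*d - 16*w^3 + w^2*(92 - 78*d) + w*(10*d^2 + 452*d - 112)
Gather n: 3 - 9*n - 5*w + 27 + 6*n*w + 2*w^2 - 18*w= n*(6*w - 9) + 2*w^2 - 23*w + 30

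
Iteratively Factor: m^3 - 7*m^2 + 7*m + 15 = (m + 1)*(m^2 - 8*m + 15) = (m - 3)*(m + 1)*(m - 5)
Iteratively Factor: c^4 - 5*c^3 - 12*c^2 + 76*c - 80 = (c - 2)*(c^3 - 3*c^2 - 18*c + 40) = (c - 2)*(c + 4)*(c^2 - 7*c + 10) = (c - 5)*(c - 2)*(c + 4)*(c - 2)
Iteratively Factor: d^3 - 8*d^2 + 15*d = (d - 5)*(d^2 - 3*d) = (d - 5)*(d - 3)*(d)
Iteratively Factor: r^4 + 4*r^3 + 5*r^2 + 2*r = (r + 2)*(r^3 + 2*r^2 + r) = (r + 1)*(r + 2)*(r^2 + r) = r*(r + 1)*(r + 2)*(r + 1)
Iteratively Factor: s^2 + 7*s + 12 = (s + 3)*(s + 4)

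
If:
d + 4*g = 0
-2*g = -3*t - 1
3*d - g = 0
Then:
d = 0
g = 0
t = -1/3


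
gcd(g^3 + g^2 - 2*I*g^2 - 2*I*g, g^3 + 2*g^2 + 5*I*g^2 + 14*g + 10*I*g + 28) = g - 2*I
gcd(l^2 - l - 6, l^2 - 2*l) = 1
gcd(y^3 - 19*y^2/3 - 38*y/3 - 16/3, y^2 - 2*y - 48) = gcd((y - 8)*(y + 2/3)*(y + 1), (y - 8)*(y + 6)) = y - 8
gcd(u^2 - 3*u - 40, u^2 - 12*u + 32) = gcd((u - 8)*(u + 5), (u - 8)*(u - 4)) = u - 8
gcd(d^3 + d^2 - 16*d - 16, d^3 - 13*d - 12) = d^2 - 3*d - 4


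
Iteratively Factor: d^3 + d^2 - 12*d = (d + 4)*(d^2 - 3*d) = d*(d + 4)*(d - 3)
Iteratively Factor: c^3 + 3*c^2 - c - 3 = (c + 1)*(c^2 + 2*c - 3) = (c + 1)*(c + 3)*(c - 1)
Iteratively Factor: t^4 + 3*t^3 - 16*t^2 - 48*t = (t + 3)*(t^3 - 16*t) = (t + 3)*(t + 4)*(t^2 - 4*t) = t*(t + 3)*(t + 4)*(t - 4)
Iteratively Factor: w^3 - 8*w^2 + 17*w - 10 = (w - 1)*(w^2 - 7*w + 10) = (w - 2)*(w - 1)*(w - 5)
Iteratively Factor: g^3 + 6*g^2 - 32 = (g + 4)*(g^2 + 2*g - 8) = (g - 2)*(g + 4)*(g + 4)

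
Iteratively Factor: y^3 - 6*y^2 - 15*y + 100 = (y + 4)*(y^2 - 10*y + 25) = (y - 5)*(y + 4)*(y - 5)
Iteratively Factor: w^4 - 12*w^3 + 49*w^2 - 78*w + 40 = (w - 4)*(w^3 - 8*w^2 + 17*w - 10) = (w - 5)*(w - 4)*(w^2 - 3*w + 2) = (w - 5)*(w - 4)*(w - 1)*(w - 2)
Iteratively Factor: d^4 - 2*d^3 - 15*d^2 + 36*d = (d)*(d^3 - 2*d^2 - 15*d + 36) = d*(d - 3)*(d^2 + d - 12) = d*(d - 3)*(d + 4)*(d - 3)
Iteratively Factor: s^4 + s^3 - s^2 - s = (s + 1)*(s^3 - s) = s*(s + 1)*(s^2 - 1) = s*(s + 1)^2*(s - 1)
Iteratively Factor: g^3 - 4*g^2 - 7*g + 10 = (g + 2)*(g^2 - 6*g + 5) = (g - 1)*(g + 2)*(g - 5)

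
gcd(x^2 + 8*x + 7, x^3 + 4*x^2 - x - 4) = x + 1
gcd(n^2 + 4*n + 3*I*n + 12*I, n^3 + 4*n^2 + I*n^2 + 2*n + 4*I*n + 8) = n + 4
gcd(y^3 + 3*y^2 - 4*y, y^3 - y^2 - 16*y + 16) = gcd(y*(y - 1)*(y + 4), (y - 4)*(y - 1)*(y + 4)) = y^2 + 3*y - 4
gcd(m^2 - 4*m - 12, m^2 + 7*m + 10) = m + 2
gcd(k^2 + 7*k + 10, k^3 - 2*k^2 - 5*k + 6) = k + 2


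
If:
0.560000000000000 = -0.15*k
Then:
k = -3.73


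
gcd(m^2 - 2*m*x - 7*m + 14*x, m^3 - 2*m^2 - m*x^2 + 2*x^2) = 1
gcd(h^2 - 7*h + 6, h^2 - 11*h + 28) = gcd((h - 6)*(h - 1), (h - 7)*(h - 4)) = 1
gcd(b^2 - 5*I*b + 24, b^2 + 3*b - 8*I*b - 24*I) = b - 8*I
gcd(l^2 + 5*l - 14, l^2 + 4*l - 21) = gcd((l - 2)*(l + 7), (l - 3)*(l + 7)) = l + 7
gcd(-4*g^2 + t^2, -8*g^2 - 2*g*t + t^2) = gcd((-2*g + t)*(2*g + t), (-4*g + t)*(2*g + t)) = 2*g + t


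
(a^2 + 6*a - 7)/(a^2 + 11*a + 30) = (a^2 + 6*a - 7)/(a^2 + 11*a + 30)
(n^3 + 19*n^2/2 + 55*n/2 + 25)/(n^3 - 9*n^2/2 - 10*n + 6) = (2*n^2 + 15*n + 25)/(2*n^2 - 13*n + 6)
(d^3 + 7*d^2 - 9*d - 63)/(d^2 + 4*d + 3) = (d^2 + 4*d - 21)/(d + 1)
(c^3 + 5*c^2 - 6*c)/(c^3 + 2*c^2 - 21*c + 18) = c/(c - 3)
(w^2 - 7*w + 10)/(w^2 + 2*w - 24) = (w^2 - 7*w + 10)/(w^2 + 2*w - 24)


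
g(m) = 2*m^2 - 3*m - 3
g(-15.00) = 492.00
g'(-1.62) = -9.48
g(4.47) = 23.55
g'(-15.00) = -63.00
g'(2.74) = 7.96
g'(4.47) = 14.88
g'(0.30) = -1.80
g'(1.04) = 1.16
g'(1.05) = 1.20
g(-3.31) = 28.84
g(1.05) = -3.94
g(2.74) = 3.80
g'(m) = 4*m - 3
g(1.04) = -3.96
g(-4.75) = 56.38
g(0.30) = -3.72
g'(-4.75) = -22.00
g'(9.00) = 33.00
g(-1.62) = 7.11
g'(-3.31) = -16.24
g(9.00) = 132.00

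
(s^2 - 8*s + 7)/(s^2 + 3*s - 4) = (s - 7)/(s + 4)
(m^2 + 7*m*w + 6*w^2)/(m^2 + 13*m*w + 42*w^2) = (m + w)/(m + 7*w)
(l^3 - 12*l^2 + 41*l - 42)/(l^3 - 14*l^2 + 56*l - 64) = (l^2 - 10*l + 21)/(l^2 - 12*l + 32)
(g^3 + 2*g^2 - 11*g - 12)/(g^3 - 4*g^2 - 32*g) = (g^2 - 2*g - 3)/(g*(g - 8))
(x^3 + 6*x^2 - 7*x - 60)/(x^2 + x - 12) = x + 5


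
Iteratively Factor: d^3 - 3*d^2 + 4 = (d + 1)*(d^2 - 4*d + 4) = (d - 2)*(d + 1)*(d - 2)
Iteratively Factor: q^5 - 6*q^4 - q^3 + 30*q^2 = (q - 5)*(q^4 - q^3 - 6*q^2) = q*(q - 5)*(q^3 - q^2 - 6*q) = q*(q - 5)*(q - 3)*(q^2 + 2*q) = q^2*(q - 5)*(q - 3)*(q + 2)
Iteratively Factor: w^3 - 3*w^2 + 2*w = (w)*(w^2 - 3*w + 2) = w*(w - 1)*(w - 2)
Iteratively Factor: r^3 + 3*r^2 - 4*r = (r)*(r^2 + 3*r - 4) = r*(r - 1)*(r + 4)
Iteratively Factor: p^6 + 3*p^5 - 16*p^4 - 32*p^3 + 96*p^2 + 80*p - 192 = (p + 2)*(p^5 + p^4 - 18*p^3 + 4*p^2 + 88*p - 96) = (p + 2)*(p + 3)*(p^4 - 2*p^3 - 12*p^2 + 40*p - 32) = (p - 2)*(p + 2)*(p + 3)*(p^3 - 12*p + 16) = (p - 2)^2*(p + 2)*(p + 3)*(p^2 + 2*p - 8) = (p - 2)^2*(p + 2)*(p + 3)*(p + 4)*(p - 2)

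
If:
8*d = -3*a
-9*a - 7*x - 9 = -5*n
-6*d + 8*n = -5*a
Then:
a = -224*x/433 - 288/433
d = 84*x/433 + 108/433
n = 203*x/433 + 261/433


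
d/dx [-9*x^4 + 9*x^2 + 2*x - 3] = -36*x^3 + 18*x + 2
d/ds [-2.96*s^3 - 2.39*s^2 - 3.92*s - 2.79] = -8.88*s^2 - 4.78*s - 3.92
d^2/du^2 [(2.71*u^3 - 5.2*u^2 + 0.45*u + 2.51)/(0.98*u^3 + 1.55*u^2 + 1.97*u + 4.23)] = (7.105427357601e-15*u^7 - 18.22114*u^6 - 28.798476*u^5 - 41.5451400000001*u^4 + 380.467518*u^3 + 382.930332*u^2 + 256.79199*u - 207.017462)/(0.941192*u^9 + 4.46586*u^8 + 12.739314*u^7 + 33.865931*u^6 + 64.160841*u^5 + 97.532538*u^4 + 137.748329*u^3 + 132.450606*u^2 + 105.747039*u + 75.686967)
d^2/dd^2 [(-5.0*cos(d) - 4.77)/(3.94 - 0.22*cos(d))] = (8.32667268468867e-17*cos(d)^3 - 4.564868*cos(d)^2 - 81.752636*cos(d) + 9.129736)/(0.010648*cos(d)^3 - 0.572088*cos(d)^2 + 10.245576*cos(d) - 61.162984)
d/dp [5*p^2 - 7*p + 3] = 10*p - 7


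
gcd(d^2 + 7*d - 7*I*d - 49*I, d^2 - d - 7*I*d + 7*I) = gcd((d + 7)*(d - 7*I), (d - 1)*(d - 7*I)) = d - 7*I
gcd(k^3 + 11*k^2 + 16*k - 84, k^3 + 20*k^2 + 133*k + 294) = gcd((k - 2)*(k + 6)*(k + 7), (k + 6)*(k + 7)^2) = k^2 + 13*k + 42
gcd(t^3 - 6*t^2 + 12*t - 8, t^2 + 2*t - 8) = t - 2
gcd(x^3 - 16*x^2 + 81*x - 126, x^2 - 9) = x - 3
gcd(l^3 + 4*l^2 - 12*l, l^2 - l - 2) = l - 2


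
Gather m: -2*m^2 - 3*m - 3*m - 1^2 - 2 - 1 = -2*m^2 - 6*m - 4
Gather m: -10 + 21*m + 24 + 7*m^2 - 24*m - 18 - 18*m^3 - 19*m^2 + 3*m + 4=-18*m^3 - 12*m^2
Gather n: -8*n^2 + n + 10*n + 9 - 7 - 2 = -8*n^2 + 11*n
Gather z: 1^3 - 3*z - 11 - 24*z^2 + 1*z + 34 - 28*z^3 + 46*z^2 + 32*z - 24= -28*z^3 + 22*z^2 + 30*z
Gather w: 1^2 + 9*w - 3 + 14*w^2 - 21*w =14*w^2 - 12*w - 2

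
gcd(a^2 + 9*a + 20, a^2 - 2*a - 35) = a + 5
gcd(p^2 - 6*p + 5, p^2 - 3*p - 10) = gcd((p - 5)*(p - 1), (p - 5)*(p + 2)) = p - 5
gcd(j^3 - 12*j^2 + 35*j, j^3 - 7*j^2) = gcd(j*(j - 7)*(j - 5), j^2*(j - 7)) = j^2 - 7*j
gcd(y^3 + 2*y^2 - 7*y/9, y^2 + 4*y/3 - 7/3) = y + 7/3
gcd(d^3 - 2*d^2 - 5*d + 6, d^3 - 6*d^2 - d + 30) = d^2 - d - 6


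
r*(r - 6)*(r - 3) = r^3 - 9*r^2 + 18*r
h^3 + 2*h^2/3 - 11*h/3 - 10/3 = (h - 2)*(h + 1)*(h + 5/3)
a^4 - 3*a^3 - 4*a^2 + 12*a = a*(a - 3)*(a - 2)*(a + 2)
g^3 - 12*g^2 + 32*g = g*(g - 8)*(g - 4)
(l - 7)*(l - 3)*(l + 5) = l^3 - 5*l^2 - 29*l + 105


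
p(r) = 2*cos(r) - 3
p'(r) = -2*sin(r)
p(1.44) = -2.74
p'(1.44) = -1.98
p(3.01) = -4.98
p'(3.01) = -0.26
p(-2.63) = -4.74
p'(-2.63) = 0.98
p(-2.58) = -4.69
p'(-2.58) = 1.07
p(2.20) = -4.18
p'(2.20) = -1.62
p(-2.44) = -4.53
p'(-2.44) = 1.29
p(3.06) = -4.99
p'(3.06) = -0.16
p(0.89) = -1.74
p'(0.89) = -1.55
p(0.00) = -1.00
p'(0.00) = 0.00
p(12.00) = -1.31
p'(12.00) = 1.07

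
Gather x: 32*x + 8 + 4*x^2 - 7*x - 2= 4*x^2 + 25*x + 6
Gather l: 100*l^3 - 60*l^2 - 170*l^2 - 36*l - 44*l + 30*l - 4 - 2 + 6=100*l^3 - 230*l^2 - 50*l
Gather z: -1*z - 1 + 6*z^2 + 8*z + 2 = 6*z^2 + 7*z + 1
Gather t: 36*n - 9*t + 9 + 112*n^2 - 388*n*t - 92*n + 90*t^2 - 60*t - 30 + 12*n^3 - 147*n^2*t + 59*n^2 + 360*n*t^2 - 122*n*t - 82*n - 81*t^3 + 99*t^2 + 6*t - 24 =12*n^3 + 171*n^2 - 138*n - 81*t^3 + t^2*(360*n + 189) + t*(-147*n^2 - 510*n - 63) - 45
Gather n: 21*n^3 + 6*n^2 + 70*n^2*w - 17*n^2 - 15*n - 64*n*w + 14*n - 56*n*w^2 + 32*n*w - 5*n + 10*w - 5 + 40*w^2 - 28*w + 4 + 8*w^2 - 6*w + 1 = 21*n^3 + n^2*(70*w - 11) + n*(-56*w^2 - 32*w - 6) + 48*w^2 - 24*w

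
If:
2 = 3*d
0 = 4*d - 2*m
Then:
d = 2/3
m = 4/3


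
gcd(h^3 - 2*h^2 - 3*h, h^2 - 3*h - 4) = h + 1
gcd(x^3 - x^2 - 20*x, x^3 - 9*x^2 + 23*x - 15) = x - 5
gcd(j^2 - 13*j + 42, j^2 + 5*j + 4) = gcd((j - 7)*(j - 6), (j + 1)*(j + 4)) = 1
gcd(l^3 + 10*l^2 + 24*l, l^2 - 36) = l + 6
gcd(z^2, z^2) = z^2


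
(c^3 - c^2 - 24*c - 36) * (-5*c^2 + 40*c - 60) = -5*c^5 + 45*c^4 + 20*c^3 - 720*c^2 + 2160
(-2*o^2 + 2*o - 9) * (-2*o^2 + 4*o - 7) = 4*o^4 - 12*o^3 + 40*o^2 - 50*o + 63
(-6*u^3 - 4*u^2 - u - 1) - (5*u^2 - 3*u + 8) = -6*u^3 - 9*u^2 + 2*u - 9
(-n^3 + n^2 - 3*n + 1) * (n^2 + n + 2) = -n^5 - 4*n^3 - 5*n + 2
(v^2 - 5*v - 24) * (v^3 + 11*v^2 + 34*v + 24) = v^5 + 6*v^4 - 45*v^3 - 410*v^2 - 936*v - 576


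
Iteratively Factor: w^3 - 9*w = (w)*(w^2 - 9) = w*(w - 3)*(w + 3)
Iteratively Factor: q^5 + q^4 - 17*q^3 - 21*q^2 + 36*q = (q - 1)*(q^4 + 2*q^3 - 15*q^2 - 36*q) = (q - 1)*(q + 3)*(q^3 - q^2 - 12*q) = (q - 1)*(q + 3)^2*(q^2 - 4*q) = q*(q - 1)*(q + 3)^2*(q - 4)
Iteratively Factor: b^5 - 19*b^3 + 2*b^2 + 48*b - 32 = (b - 1)*(b^4 + b^3 - 18*b^2 - 16*b + 32) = (b - 4)*(b - 1)*(b^3 + 5*b^2 + 2*b - 8) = (b - 4)*(b - 1)*(b + 4)*(b^2 + b - 2) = (b - 4)*(b - 1)^2*(b + 4)*(b + 2)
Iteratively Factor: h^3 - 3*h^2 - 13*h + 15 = (h - 1)*(h^2 - 2*h - 15) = (h - 5)*(h - 1)*(h + 3)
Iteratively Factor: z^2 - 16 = (z - 4)*(z + 4)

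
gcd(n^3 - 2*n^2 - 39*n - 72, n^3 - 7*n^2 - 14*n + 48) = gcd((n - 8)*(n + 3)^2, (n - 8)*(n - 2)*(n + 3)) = n^2 - 5*n - 24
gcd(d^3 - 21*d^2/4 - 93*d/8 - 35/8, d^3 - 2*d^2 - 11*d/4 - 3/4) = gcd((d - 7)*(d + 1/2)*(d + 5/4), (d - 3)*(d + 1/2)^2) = d + 1/2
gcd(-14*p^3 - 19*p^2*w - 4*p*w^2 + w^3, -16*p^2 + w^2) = 1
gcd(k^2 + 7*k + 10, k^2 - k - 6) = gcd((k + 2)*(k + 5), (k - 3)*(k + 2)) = k + 2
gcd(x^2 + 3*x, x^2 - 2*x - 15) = x + 3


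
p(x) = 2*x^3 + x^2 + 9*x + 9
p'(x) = 6*x^2 + 2*x + 9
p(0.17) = 10.57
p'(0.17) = 9.51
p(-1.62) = -11.46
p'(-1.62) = 21.51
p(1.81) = 40.43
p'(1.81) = 32.28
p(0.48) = 13.77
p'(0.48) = 11.34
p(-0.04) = 8.64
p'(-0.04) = 8.93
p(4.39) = 236.99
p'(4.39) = 133.41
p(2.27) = 57.98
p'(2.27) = 44.46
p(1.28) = 26.35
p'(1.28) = 21.39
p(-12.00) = -3411.00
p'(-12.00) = 849.00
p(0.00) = 9.00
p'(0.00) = 9.00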